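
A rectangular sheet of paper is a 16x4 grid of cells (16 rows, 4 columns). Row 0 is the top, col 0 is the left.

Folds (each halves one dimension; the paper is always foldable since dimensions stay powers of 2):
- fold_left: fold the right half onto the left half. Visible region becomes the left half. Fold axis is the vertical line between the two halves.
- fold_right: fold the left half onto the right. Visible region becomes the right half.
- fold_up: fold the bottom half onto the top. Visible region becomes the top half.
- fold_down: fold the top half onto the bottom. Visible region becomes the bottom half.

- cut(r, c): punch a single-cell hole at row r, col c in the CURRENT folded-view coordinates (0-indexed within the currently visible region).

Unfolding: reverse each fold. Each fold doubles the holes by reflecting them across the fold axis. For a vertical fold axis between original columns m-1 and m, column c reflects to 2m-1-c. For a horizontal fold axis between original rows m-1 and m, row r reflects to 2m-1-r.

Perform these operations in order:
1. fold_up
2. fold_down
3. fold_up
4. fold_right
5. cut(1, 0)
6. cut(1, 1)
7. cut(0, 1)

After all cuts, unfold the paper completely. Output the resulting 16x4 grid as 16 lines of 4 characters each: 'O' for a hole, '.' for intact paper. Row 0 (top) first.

Op 1 fold_up: fold axis h@8; visible region now rows[0,8) x cols[0,4) = 8x4
Op 2 fold_down: fold axis h@4; visible region now rows[4,8) x cols[0,4) = 4x4
Op 3 fold_up: fold axis h@6; visible region now rows[4,6) x cols[0,4) = 2x4
Op 4 fold_right: fold axis v@2; visible region now rows[4,6) x cols[2,4) = 2x2
Op 5 cut(1, 0): punch at orig (5,2); cuts so far [(5, 2)]; region rows[4,6) x cols[2,4) = 2x2
Op 6 cut(1, 1): punch at orig (5,3); cuts so far [(5, 2), (5, 3)]; region rows[4,6) x cols[2,4) = 2x2
Op 7 cut(0, 1): punch at orig (4,3); cuts so far [(4, 3), (5, 2), (5, 3)]; region rows[4,6) x cols[2,4) = 2x2
Unfold 1 (reflect across v@2): 6 holes -> [(4, 0), (4, 3), (5, 0), (5, 1), (5, 2), (5, 3)]
Unfold 2 (reflect across h@6): 12 holes -> [(4, 0), (4, 3), (5, 0), (5, 1), (5, 2), (5, 3), (6, 0), (6, 1), (6, 2), (6, 3), (7, 0), (7, 3)]
Unfold 3 (reflect across h@4): 24 holes -> [(0, 0), (0, 3), (1, 0), (1, 1), (1, 2), (1, 3), (2, 0), (2, 1), (2, 2), (2, 3), (3, 0), (3, 3), (4, 0), (4, 3), (5, 0), (5, 1), (5, 2), (5, 3), (6, 0), (6, 1), (6, 2), (6, 3), (7, 0), (7, 3)]
Unfold 4 (reflect across h@8): 48 holes -> [(0, 0), (0, 3), (1, 0), (1, 1), (1, 2), (1, 3), (2, 0), (2, 1), (2, 2), (2, 3), (3, 0), (3, 3), (4, 0), (4, 3), (5, 0), (5, 1), (5, 2), (5, 3), (6, 0), (6, 1), (6, 2), (6, 3), (7, 0), (7, 3), (8, 0), (8, 3), (9, 0), (9, 1), (9, 2), (9, 3), (10, 0), (10, 1), (10, 2), (10, 3), (11, 0), (11, 3), (12, 0), (12, 3), (13, 0), (13, 1), (13, 2), (13, 3), (14, 0), (14, 1), (14, 2), (14, 3), (15, 0), (15, 3)]

Answer: O..O
OOOO
OOOO
O..O
O..O
OOOO
OOOO
O..O
O..O
OOOO
OOOO
O..O
O..O
OOOO
OOOO
O..O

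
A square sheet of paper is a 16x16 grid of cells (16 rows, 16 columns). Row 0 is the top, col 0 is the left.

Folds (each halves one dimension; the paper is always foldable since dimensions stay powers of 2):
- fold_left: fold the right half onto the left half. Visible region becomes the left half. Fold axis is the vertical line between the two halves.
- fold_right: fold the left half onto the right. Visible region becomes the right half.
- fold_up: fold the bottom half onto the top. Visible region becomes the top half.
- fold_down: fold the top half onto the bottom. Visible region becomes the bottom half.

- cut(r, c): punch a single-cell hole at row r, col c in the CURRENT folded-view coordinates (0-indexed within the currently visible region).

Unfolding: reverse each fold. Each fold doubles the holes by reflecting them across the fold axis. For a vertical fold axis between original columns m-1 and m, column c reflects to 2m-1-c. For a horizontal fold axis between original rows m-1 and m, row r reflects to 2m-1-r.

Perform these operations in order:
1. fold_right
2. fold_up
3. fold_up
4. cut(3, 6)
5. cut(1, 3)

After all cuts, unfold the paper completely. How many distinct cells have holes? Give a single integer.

Op 1 fold_right: fold axis v@8; visible region now rows[0,16) x cols[8,16) = 16x8
Op 2 fold_up: fold axis h@8; visible region now rows[0,8) x cols[8,16) = 8x8
Op 3 fold_up: fold axis h@4; visible region now rows[0,4) x cols[8,16) = 4x8
Op 4 cut(3, 6): punch at orig (3,14); cuts so far [(3, 14)]; region rows[0,4) x cols[8,16) = 4x8
Op 5 cut(1, 3): punch at orig (1,11); cuts so far [(1, 11), (3, 14)]; region rows[0,4) x cols[8,16) = 4x8
Unfold 1 (reflect across h@4): 4 holes -> [(1, 11), (3, 14), (4, 14), (6, 11)]
Unfold 2 (reflect across h@8): 8 holes -> [(1, 11), (3, 14), (4, 14), (6, 11), (9, 11), (11, 14), (12, 14), (14, 11)]
Unfold 3 (reflect across v@8): 16 holes -> [(1, 4), (1, 11), (3, 1), (3, 14), (4, 1), (4, 14), (6, 4), (6, 11), (9, 4), (9, 11), (11, 1), (11, 14), (12, 1), (12, 14), (14, 4), (14, 11)]

Answer: 16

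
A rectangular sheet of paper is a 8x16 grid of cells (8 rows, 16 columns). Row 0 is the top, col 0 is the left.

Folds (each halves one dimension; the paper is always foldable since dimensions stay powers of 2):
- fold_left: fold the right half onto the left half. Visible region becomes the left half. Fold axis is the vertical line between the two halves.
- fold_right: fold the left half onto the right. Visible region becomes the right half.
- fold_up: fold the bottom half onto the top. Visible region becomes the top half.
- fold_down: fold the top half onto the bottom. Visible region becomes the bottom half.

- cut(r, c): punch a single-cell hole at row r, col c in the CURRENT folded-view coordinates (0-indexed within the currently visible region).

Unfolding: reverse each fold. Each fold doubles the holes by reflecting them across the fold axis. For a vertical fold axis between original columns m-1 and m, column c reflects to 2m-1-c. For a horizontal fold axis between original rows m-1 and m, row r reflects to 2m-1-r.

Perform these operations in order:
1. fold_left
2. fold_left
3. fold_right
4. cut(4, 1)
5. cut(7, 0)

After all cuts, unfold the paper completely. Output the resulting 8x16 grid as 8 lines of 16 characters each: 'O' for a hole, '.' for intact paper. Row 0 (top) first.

Op 1 fold_left: fold axis v@8; visible region now rows[0,8) x cols[0,8) = 8x8
Op 2 fold_left: fold axis v@4; visible region now rows[0,8) x cols[0,4) = 8x4
Op 3 fold_right: fold axis v@2; visible region now rows[0,8) x cols[2,4) = 8x2
Op 4 cut(4, 1): punch at orig (4,3); cuts so far [(4, 3)]; region rows[0,8) x cols[2,4) = 8x2
Op 5 cut(7, 0): punch at orig (7,2); cuts so far [(4, 3), (7, 2)]; region rows[0,8) x cols[2,4) = 8x2
Unfold 1 (reflect across v@2): 4 holes -> [(4, 0), (4, 3), (7, 1), (7, 2)]
Unfold 2 (reflect across v@4): 8 holes -> [(4, 0), (4, 3), (4, 4), (4, 7), (7, 1), (7, 2), (7, 5), (7, 6)]
Unfold 3 (reflect across v@8): 16 holes -> [(4, 0), (4, 3), (4, 4), (4, 7), (4, 8), (4, 11), (4, 12), (4, 15), (7, 1), (7, 2), (7, 5), (7, 6), (7, 9), (7, 10), (7, 13), (7, 14)]

Answer: ................
................
................
................
O..OO..OO..OO..O
................
................
.OO..OO..OO..OO.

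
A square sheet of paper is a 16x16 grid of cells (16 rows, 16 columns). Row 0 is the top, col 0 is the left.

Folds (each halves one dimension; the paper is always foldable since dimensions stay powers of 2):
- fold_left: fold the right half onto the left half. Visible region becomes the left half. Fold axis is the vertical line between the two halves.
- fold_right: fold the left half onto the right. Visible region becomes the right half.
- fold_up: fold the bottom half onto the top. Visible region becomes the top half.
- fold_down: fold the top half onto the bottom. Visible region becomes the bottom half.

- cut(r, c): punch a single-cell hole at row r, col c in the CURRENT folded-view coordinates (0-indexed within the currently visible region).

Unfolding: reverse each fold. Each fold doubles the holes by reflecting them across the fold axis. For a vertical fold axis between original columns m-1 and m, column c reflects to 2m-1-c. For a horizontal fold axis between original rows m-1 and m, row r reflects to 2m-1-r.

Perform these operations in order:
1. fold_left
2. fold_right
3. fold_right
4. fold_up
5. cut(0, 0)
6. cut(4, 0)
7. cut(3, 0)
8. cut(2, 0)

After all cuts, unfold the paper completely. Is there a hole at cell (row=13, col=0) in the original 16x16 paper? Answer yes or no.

Op 1 fold_left: fold axis v@8; visible region now rows[0,16) x cols[0,8) = 16x8
Op 2 fold_right: fold axis v@4; visible region now rows[0,16) x cols[4,8) = 16x4
Op 3 fold_right: fold axis v@6; visible region now rows[0,16) x cols[6,8) = 16x2
Op 4 fold_up: fold axis h@8; visible region now rows[0,8) x cols[6,8) = 8x2
Op 5 cut(0, 0): punch at orig (0,6); cuts so far [(0, 6)]; region rows[0,8) x cols[6,8) = 8x2
Op 6 cut(4, 0): punch at orig (4,6); cuts so far [(0, 6), (4, 6)]; region rows[0,8) x cols[6,8) = 8x2
Op 7 cut(3, 0): punch at orig (3,6); cuts so far [(0, 6), (3, 6), (4, 6)]; region rows[0,8) x cols[6,8) = 8x2
Op 8 cut(2, 0): punch at orig (2,6); cuts so far [(0, 6), (2, 6), (3, 6), (4, 6)]; region rows[0,8) x cols[6,8) = 8x2
Unfold 1 (reflect across h@8): 8 holes -> [(0, 6), (2, 6), (3, 6), (4, 6), (11, 6), (12, 6), (13, 6), (15, 6)]
Unfold 2 (reflect across v@6): 16 holes -> [(0, 5), (0, 6), (2, 5), (2, 6), (3, 5), (3, 6), (4, 5), (4, 6), (11, 5), (11, 6), (12, 5), (12, 6), (13, 5), (13, 6), (15, 5), (15, 6)]
Unfold 3 (reflect across v@4): 32 holes -> [(0, 1), (0, 2), (0, 5), (0, 6), (2, 1), (2, 2), (2, 5), (2, 6), (3, 1), (3, 2), (3, 5), (3, 6), (4, 1), (4, 2), (4, 5), (4, 6), (11, 1), (11, 2), (11, 5), (11, 6), (12, 1), (12, 2), (12, 5), (12, 6), (13, 1), (13, 2), (13, 5), (13, 6), (15, 1), (15, 2), (15, 5), (15, 6)]
Unfold 4 (reflect across v@8): 64 holes -> [(0, 1), (0, 2), (0, 5), (0, 6), (0, 9), (0, 10), (0, 13), (0, 14), (2, 1), (2, 2), (2, 5), (2, 6), (2, 9), (2, 10), (2, 13), (2, 14), (3, 1), (3, 2), (3, 5), (3, 6), (3, 9), (3, 10), (3, 13), (3, 14), (4, 1), (4, 2), (4, 5), (4, 6), (4, 9), (4, 10), (4, 13), (4, 14), (11, 1), (11, 2), (11, 5), (11, 6), (11, 9), (11, 10), (11, 13), (11, 14), (12, 1), (12, 2), (12, 5), (12, 6), (12, 9), (12, 10), (12, 13), (12, 14), (13, 1), (13, 2), (13, 5), (13, 6), (13, 9), (13, 10), (13, 13), (13, 14), (15, 1), (15, 2), (15, 5), (15, 6), (15, 9), (15, 10), (15, 13), (15, 14)]
Holes: [(0, 1), (0, 2), (0, 5), (0, 6), (0, 9), (0, 10), (0, 13), (0, 14), (2, 1), (2, 2), (2, 5), (2, 6), (2, 9), (2, 10), (2, 13), (2, 14), (3, 1), (3, 2), (3, 5), (3, 6), (3, 9), (3, 10), (3, 13), (3, 14), (4, 1), (4, 2), (4, 5), (4, 6), (4, 9), (4, 10), (4, 13), (4, 14), (11, 1), (11, 2), (11, 5), (11, 6), (11, 9), (11, 10), (11, 13), (11, 14), (12, 1), (12, 2), (12, 5), (12, 6), (12, 9), (12, 10), (12, 13), (12, 14), (13, 1), (13, 2), (13, 5), (13, 6), (13, 9), (13, 10), (13, 13), (13, 14), (15, 1), (15, 2), (15, 5), (15, 6), (15, 9), (15, 10), (15, 13), (15, 14)]

Answer: no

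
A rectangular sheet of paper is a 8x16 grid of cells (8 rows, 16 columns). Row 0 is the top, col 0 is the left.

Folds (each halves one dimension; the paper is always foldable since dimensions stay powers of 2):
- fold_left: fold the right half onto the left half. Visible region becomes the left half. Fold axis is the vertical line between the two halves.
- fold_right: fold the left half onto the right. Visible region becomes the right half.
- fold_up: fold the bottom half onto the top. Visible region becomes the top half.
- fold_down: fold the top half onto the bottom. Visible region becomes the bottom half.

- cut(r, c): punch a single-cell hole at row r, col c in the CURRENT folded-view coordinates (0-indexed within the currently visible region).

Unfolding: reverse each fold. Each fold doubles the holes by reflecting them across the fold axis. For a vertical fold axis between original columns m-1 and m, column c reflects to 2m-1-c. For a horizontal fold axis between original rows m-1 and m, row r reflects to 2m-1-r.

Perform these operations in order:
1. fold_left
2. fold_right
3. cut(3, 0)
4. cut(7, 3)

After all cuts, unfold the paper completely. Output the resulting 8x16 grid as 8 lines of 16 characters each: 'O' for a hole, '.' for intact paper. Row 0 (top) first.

Op 1 fold_left: fold axis v@8; visible region now rows[0,8) x cols[0,8) = 8x8
Op 2 fold_right: fold axis v@4; visible region now rows[0,8) x cols[4,8) = 8x4
Op 3 cut(3, 0): punch at orig (3,4); cuts so far [(3, 4)]; region rows[0,8) x cols[4,8) = 8x4
Op 4 cut(7, 3): punch at orig (7,7); cuts so far [(3, 4), (7, 7)]; region rows[0,8) x cols[4,8) = 8x4
Unfold 1 (reflect across v@4): 4 holes -> [(3, 3), (3, 4), (7, 0), (7, 7)]
Unfold 2 (reflect across v@8): 8 holes -> [(3, 3), (3, 4), (3, 11), (3, 12), (7, 0), (7, 7), (7, 8), (7, 15)]

Answer: ................
................
................
...OO......OO...
................
................
................
O......OO......O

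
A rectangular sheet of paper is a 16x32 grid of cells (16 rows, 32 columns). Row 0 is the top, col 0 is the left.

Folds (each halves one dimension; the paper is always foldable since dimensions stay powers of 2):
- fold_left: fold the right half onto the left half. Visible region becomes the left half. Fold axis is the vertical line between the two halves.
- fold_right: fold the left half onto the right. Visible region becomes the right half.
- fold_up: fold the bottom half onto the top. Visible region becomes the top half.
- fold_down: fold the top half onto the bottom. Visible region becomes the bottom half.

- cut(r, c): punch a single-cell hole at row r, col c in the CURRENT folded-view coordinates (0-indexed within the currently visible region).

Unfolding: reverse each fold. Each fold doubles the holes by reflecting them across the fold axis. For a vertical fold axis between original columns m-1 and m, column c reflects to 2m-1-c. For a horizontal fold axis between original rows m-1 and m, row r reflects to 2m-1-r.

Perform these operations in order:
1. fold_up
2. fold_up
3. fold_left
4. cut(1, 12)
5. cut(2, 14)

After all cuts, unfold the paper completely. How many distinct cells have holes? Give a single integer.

Answer: 16

Derivation:
Op 1 fold_up: fold axis h@8; visible region now rows[0,8) x cols[0,32) = 8x32
Op 2 fold_up: fold axis h@4; visible region now rows[0,4) x cols[0,32) = 4x32
Op 3 fold_left: fold axis v@16; visible region now rows[0,4) x cols[0,16) = 4x16
Op 4 cut(1, 12): punch at orig (1,12); cuts so far [(1, 12)]; region rows[0,4) x cols[0,16) = 4x16
Op 5 cut(2, 14): punch at orig (2,14); cuts so far [(1, 12), (2, 14)]; region rows[0,4) x cols[0,16) = 4x16
Unfold 1 (reflect across v@16): 4 holes -> [(1, 12), (1, 19), (2, 14), (2, 17)]
Unfold 2 (reflect across h@4): 8 holes -> [(1, 12), (1, 19), (2, 14), (2, 17), (5, 14), (5, 17), (6, 12), (6, 19)]
Unfold 3 (reflect across h@8): 16 holes -> [(1, 12), (1, 19), (2, 14), (2, 17), (5, 14), (5, 17), (6, 12), (6, 19), (9, 12), (9, 19), (10, 14), (10, 17), (13, 14), (13, 17), (14, 12), (14, 19)]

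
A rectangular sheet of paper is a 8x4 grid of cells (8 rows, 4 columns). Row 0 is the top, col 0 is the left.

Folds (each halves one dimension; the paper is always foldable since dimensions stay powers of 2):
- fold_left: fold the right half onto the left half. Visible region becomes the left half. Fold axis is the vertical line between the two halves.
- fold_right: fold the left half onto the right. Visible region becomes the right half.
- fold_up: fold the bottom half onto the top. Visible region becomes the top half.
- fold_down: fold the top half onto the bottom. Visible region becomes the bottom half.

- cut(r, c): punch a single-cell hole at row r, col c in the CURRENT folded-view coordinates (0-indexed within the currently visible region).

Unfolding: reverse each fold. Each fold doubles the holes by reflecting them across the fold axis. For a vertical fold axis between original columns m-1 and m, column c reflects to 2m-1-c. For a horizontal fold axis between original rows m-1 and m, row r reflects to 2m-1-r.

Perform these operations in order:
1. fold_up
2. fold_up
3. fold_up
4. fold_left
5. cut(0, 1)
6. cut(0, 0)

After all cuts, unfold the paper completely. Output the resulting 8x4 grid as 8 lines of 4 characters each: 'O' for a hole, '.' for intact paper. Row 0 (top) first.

Answer: OOOO
OOOO
OOOO
OOOO
OOOO
OOOO
OOOO
OOOO

Derivation:
Op 1 fold_up: fold axis h@4; visible region now rows[0,4) x cols[0,4) = 4x4
Op 2 fold_up: fold axis h@2; visible region now rows[0,2) x cols[0,4) = 2x4
Op 3 fold_up: fold axis h@1; visible region now rows[0,1) x cols[0,4) = 1x4
Op 4 fold_left: fold axis v@2; visible region now rows[0,1) x cols[0,2) = 1x2
Op 5 cut(0, 1): punch at orig (0,1); cuts so far [(0, 1)]; region rows[0,1) x cols[0,2) = 1x2
Op 6 cut(0, 0): punch at orig (0,0); cuts so far [(0, 0), (0, 1)]; region rows[0,1) x cols[0,2) = 1x2
Unfold 1 (reflect across v@2): 4 holes -> [(0, 0), (0, 1), (0, 2), (0, 3)]
Unfold 2 (reflect across h@1): 8 holes -> [(0, 0), (0, 1), (0, 2), (0, 3), (1, 0), (1, 1), (1, 2), (1, 3)]
Unfold 3 (reflect across h@2): 16 holes -> [(0, 0), (0, 1), (0, 2), (0, 3), (1, 0), (1, 1), (1, 2), (1, 3), (2, 0), (2, 1), (2, 2), (2, 3), (3, 0), (3, 1), (3, 2), (3, 3)]
Unfold 4 (reflect across h@4): 32 holes -> [(0, 0), (0, 1), (0, 2), (0, 3), (1, 0), (1, 1), (1, 2), (1, 3), (2, 0), (2, 1), (2, 2), (2, 3), (3, 0), (3, 1), (3, 2), (3, 3), (4, 0), (4, 1), (4, 2), (4, 3), (5, 0), (5, 1), (5, 2), (5, 3), (6, 0), (6, 1), (6, 2), (6, 3), (7, 0), (7, 1), (7, 2), (7, 3)]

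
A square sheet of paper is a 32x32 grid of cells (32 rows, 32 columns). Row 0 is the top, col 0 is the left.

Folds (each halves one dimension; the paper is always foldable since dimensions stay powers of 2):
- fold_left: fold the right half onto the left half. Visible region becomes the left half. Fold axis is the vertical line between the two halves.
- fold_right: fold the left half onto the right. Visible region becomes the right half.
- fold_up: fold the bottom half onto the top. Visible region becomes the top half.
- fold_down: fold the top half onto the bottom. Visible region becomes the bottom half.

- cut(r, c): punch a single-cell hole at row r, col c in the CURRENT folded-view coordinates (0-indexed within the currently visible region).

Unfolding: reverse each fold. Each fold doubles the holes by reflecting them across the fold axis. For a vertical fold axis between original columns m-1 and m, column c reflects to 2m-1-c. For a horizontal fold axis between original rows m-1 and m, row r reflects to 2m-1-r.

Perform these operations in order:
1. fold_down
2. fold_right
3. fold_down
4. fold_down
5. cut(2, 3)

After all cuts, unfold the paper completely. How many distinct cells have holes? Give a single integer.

Answer: 16

Derivation:
Op 1 fold_down: fold axis h@16; visible region now rows[16,32) x cols[0,32) = 16x32
Op 2 fold_right: fold axis v@16; visible region now rows[16,32) x cols[16,32) = 16x16
Op 3 fold_down: fold axis h@24; visible region now rows[24,32) x cols[16,32) = 8x16
Op 4 fold_down: fold axis h@28; visible region now rows[28,32) x cols[16,32) = 4x16
Op 5 cut(2, 3): punch at orig (30,19); cuts so far [(30, 19)]; region rows[28,32) x cols[16,32) = 4x16
Unfold 1 (reflect across h@28): 2 holes -> [(25, 19), (30, 19)]
Unfold 2 (reflect across h@24): 4 holes -> [(17, 19), (22, 19), (25, 19), (30, 19)]
Unfold 3 (reflect across v@16): 8 holes -> [(17, 12), (17, 19), (22, 12), (22, 19), (25, 12), (25, 19), (30, 12), (30, 19)]
Unfold 4 (reflect across h@16): 16 holes -> [(1, 12), (1, 19), (6, 12), (6, 19), (9, 12), (9, 19), (14, 12), (14, 19), (17, 12), (17, 19), (22, 12), (22, 19), (25, 12), (25, 19), (30, 12), (30, 19)]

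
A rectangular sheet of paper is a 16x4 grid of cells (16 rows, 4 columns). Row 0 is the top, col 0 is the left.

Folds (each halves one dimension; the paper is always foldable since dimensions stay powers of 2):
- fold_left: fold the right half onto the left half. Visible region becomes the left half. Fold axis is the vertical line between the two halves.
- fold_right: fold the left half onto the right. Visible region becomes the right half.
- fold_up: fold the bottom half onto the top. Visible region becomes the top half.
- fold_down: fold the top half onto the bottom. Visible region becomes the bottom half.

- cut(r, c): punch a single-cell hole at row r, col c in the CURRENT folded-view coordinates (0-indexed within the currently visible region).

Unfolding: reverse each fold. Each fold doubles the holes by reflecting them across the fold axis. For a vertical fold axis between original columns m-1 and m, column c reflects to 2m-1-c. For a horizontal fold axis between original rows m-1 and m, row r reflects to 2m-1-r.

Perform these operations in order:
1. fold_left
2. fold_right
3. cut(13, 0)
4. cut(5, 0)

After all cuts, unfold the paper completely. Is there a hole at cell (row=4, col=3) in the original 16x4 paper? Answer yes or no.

Answer: no

Derivation:
Op 1 fold_left: fold axis v@2; visible region now rows[0,16) x cols[0,2) = 16x2
Op 2 fold_right: fold axis v@1; visible region now rows[0,16) x cols[1,2) = 16x1
Op 3 cut(13, 0): punch at orig (13,1); cuts so far [(13, 1)]; region rows[0,16) x cols[1,2) = 16x1
Op 4 cut(5, 0): punch at orig (5,1); cuts so far [(5, 1), (13, 1)]; region rows[0,16) x cols[1,2) = 16x1
Unfold 1 (reflect across v@1): 4 holes -> [(5, 0), (5, 1), (13, 0), (13, 1)]
Unfold 2 (reflect across v@2): 8 holes -> [(5, 0), (5, 1), (5, 2), (5, 3), (13, 0), (13, 1), (13, 2), (13, 3)]
Holes: [(5, 0), (5, 1), (5, 2), (5, 3), (13, 0), (13, 1), (13, 2), (13, 3)]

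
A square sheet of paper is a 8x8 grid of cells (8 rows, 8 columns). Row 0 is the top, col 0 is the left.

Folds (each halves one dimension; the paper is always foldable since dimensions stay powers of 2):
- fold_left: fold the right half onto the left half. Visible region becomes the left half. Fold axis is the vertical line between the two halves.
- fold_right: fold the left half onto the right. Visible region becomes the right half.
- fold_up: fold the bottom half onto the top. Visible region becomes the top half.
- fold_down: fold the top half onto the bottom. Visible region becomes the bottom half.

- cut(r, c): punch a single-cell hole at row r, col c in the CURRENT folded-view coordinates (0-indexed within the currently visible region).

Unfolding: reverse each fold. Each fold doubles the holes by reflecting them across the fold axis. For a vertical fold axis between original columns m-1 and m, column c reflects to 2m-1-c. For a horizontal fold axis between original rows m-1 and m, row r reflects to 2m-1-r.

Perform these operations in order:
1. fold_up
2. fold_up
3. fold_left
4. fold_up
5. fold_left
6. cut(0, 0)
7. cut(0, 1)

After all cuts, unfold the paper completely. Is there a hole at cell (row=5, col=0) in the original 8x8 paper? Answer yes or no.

Answer: yes

Derivation:
Op 1 fold_up: fold axis h@4; visible region now rows[0,4) x cols[0,8) = 4x8
Op 2 fold_up: fold axis h@2; visible region now rows[0,2) x cols[0,8) = 2x8
Op 3 fold_left: fold axis v@4; visible region now rows[0,2) x cols[0,4) = 2x4
Op 4 fold_up: fold axis h@1; visible region now rows[0,1) x cols[0,4) = 1x4
Op 5 fold_left: fold axis v@2; visible region now rows[0,1) x cols[0,2) = 1x2
Op 6 cut(0, 0): punch at orig (0,0); cuts so far [(0, 0)]; region rows[0,1) x cols[0,2) = 1x2
Op 7 cut(0, 1): punch at orig (0,1); cuts so far [(0, 0), (0, 1)]; region rows[0,1) x cols[0,2) = 1x2
Unfold 1 (reflect across v@2): 4 holes -> [(0, 0), (0, 1), (0, 2), (0, 3)]
Unfold 2 (reflect across h@1): 8 holes -> [(0, 0), (0, 1), (0, 2), (0, 3), (1, 0), (1, 1), (1, 2), (1, 3)]
Unfold 3 (reflect across v@4): 16 holes -> [(0, 0), (0, 1), (0, 2), (0, 3), (0, 4), (0, 5), (0, 6), (0, 7), (1, 0), (1, 1), (1, 2), (1, 3), (1, 4), (1, 5), (1, 6), (1, 7)]
Unfold 4 (reflect across h@2): 32 holes -> [(0, 0), (0, 1), (0, 2), (0, 3), (0, 4), (0, 5), (0, 6), (0, 7), (1, 0), (1, 1), (1, 2), (1, 3), (1, 4), (1, 5), (1, 6), (1, 7), (2, 0), (2, 1), (2, 2), (2, 3), (2, 4), (2, 5), (2, 6), (2, 7), (3, 0), (3, 1), (3, 2), (3, 3), (3, 4), (3, 5), (3, 6), (3, 7)]
Unfold 5 (reflect across h@4): 64 holes -> [(0, 0), (0, 1), (0, 2), (0, 3), (0, 4), (0, 5), (0, 6), (0, 7), (1, 0), (1, 1), (1, 2), (1, 3), (1, 4), (1, 5), (1, 6), (1, 7), (2, 0), (2, 1), (2, 2), (2, 3), (2, 4), (2, 5), (2, 6), (2, 7), (3, 0), (3, 1), (3, 2), (3, 3), (3, 4), (3, 5), (3, 6), (3, 7), (4, 0), (4, 1), (4, 2), (4, 3), (4, 4), (4, 5), (4, 6), (4, 7), (5, 0), (5, 1), (5, 2), (5, 3), (5, 4), (5, 5), (5, 6), (5, 7), (6, 0), (6, 1), (6, 2), (6, 3), (6, 4), (6, 5), (6, 6), (6, 7), (7, 0), (7, 1), (7, 2), (7, 3), (7, 4), (7, 5), (7, 6), (7, 7)]
Holes: [(0, 0), (0, 1), (0, 2), (0, 3), (0, 4), (0, 5), (0, 6), (0, 7), (1, 0), (1, 1), (1, 2), (1, 3), (1, 4), (1, 5), (1, 6), (1, 7), (2, 0), (2, 1), (2, 2), (2, 3), (2, 4), (2, 5), (2, 6), (2, 7), (3, 0), (3, 1), (3, 2), (3, 3), (3, 4), (3, 5), (3, 6), (3, 7), (4, 0), (4, 1), (4, 2), (4, 3), (4, 4), (4, 5), (4, 6), (4, 7), (5, 0), (5, 1), (5, 2), (5, 3), (5, 4), (5, 5), (5, 6), (5, 7), (6, 0), (6, 1), (6, 2), (6, 3), (6, 4), (6, 5), (6, 6), (6, 7), (7, 0), (7, 1), (7, 2), (7, 3), (7, 4), (7, 5), (7, 6), (7, 7)]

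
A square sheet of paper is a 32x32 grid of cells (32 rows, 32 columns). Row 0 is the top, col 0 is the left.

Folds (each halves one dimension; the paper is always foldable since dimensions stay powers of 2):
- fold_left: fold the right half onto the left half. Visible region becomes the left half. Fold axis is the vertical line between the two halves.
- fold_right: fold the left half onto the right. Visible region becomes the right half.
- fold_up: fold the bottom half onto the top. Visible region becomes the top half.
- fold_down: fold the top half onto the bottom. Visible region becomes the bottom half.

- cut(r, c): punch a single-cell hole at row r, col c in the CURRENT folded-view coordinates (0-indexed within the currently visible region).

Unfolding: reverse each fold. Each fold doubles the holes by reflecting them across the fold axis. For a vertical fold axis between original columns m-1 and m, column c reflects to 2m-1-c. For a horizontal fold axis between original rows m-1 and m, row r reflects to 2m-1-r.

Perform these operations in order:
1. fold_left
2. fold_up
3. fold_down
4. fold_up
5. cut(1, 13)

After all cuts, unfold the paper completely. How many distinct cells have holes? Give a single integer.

Answer: 16

Derivation:
Op 1 fold_left: fold axis v@16; visible region now rows[0,32) x cols[0,16) = 32x16
Op 2 fold_up: fold axis h@16; visible region now rows[0,16) x cols[0,16) = 16x16
Op 3 fold_down: fold axis h@8; visible region now rows[8,16) x cols[0,16) = 8x16
Op 4 fold_up: fold axis h@12; visible region now rows[8,12) x cols[0,16) = 4x16
Op 5 cut(1, 13): punch at orig (9,13); cuts so far [(9, 13)]; region rows[8,12) x cols[0,16) = 4x16
Unfold 1 (reflect across h@12): 2 holes -> [(9, 13), (14, 13)]
Unfold 2 (reflect across h@8): 4 holes -> [(1, 13), (6, 13), (9, 13), (14, 13)]
Unfold 3 (reflect across h@16): 8 holes -> [(1, 13), (6, 13), (9, 13), (14, 13), (17, 13), (22, 13), (25, 13), (30, 13)]
Unfold 4 (reflect across v@16): 16 holes -> [(1, 13), (1, 18), (6, 13), (6, 18), (9, 13), (9, 18), (14, 13), (14, 18), (17, 13), (17, 18), (22, 13), (22, 18), (25, 13), (25, 18), (30, 13), (30, 18)]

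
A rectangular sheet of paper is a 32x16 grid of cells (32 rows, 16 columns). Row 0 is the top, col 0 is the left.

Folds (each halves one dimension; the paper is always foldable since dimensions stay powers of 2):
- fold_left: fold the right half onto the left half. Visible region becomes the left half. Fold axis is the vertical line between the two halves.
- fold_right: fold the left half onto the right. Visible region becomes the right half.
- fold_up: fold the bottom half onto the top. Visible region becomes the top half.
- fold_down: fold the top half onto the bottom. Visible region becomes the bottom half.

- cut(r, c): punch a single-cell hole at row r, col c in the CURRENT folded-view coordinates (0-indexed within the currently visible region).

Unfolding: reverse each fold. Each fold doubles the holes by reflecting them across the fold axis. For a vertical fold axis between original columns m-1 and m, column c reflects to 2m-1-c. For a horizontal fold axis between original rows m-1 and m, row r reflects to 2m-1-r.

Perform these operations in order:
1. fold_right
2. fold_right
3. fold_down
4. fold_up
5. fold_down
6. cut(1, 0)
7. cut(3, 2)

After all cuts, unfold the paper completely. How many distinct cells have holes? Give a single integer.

Answer: 64

Derivation:
Op 1 fold_right: fold axis v@8; visible region now rows[0,32) x cols[8,16) = 32x8
Op 2 fold_right: fold axis v@12; visible region now rows[0,32) x cols[12,16) = 32x4
Op 3 fold_down: fold axis h@16; visible region now rows[16,32) x cols[12,16) = 16x4
Op 4 fold_up: fold axis h@24; visible region now rows[16,24) x cols[12,16) = 8x4
Op 5 fold_down: fold axis h@20; visible region now rows[20,24) x cols[12,16) = 4x4
Op 6 cut(1, 0): punch at orig (21,12); cuts so far [(21, 12)]; region rows[20,24) x cols[12,16) = 4x4
Op 7 cut(3, 2): punch at orig (23,14); cuts so far [(21, 12), (23, 14)]; region rows[20,24) x cols[12,16) = 4x4
Unfold 1 (reflect across h@20): 4 holes -> [(16, 14), (18, 12), (21, 12), (23, 14)]
Unfold 2 (reflect across h@24): 8 holes -> [(16, 14), (18, 12), (21, 12), (23, 14), (24, 14), (26, 12), (29, 12), (31, 14)]
Unfold 3 (reflect across h@16): 16 holes -> [(0, 14), (2, 12), (5, 12), (7, 14), (8, 14), (10, 12), (13, 12), (15, 14), (16, 14), (18, 12), (21, 12), (23, 14), (24, 14), (26, 12), (29, 12), (31, 14)]
Unfold 4 (reflect across v@12): 32 holes -> [(0, 9), (0, 14), (2, 11), (2, 12), (5, 11), (5, 12), (7, 9), (7, 14), (8, 9), (8, 14), (10, 11), (10, 12), (13, 11), (13, 12), (15, 9), (15, 14), (16, 9), (16, 14), (18, 11), (18, 12), (21, 11), (21, 12), (23, 9), (23, 14), (24, 9), (24, 14), (26, 11), (26, 12), (29, 11), (29, 12), (31, 9), (31, 14)]
Unfold 5 (reflect across v@8): 64 holes -> [(0, 1), (0, 6), (0, 9), (0, 14), (2, 3), (2, 4), (2, 11), (2, 12), (5, 3), (5, 4), (5, 11), (5, 12), (7, 1), (7, 6), (7, 9), (7, 14), (8, 1), (8, 6), (8, 9), (8, 14), (10, 3), (10, 4), (10, 11), (10, 12), (13, 3), (13, 4), (13, 11), (13, 12), (15, 1), (15, 6), (15, 9), (15, 14), (16, 1), (16, 6), (16, 9), (16, 14), (18, 3), (18, 4), (18, 11), (18, 12), (21, 3), (21, 4), (21, 11), (21, 12), (23, 1), (23, 6), (23, 9), (23, 14), (24, 1), (24, 6), (24, 9), (24, 14), (26, 3), (26, 4), (26, 11), (26, 12), (29, 3), (29, 4), (29, 11), (29, 12), (31, 1), (31, 6), (31, 9), (31, 14)]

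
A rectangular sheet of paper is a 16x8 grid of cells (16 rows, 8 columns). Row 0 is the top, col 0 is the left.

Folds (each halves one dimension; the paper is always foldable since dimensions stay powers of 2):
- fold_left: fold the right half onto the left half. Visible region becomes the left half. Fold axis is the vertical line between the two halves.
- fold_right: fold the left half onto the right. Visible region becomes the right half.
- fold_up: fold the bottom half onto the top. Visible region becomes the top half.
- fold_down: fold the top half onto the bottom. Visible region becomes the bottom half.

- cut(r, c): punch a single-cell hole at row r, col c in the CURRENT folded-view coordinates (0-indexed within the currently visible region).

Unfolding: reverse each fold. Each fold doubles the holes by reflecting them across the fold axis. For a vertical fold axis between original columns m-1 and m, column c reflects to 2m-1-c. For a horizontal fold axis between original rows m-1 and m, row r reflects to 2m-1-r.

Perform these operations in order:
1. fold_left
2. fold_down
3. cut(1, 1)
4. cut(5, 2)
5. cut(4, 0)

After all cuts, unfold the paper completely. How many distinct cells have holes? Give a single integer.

Op 1 fold_left: fold axis v@4; visible region now rows[0,16) x cols[0,4) = 16x4
Op 2 fold_down: fold axis h@8; visible region now rows[8,16) x cols[0,4) = 8x4
Op 3 cut(1, 1): punch at orig (9,1); cuts so far [(9, 1)]; region rows[8,16) x cols[0,4) = 8x4
Op 4 cut(5, 2): punch at orig (13,2); cuts so far [(9, 1), (13, 2)]; region rows[8,16) x cols[0,4) = 8x4
Op 5 cut(4, 0): punch at orig (12,0); cuts so far [(9, 1), (12, 0), (13, 2)]; region rows[8,16) x cols[0,4) = 8x4
Unfold 1 (reflect across h@8): 6 holes -> [(2, 2), (3, 0), (6, 1), (9, 1), (12, 0), (13, 2)]
Unfold 2 (reflect across v@4): 12 holes -> [(2, 2), (2, 5), (3, 0), (3, 7), (6, 1), (6, 6), (9, 1), (9, 6), (12, 0), (12, 7), (13, 2), (13, 5)]

Answer: 12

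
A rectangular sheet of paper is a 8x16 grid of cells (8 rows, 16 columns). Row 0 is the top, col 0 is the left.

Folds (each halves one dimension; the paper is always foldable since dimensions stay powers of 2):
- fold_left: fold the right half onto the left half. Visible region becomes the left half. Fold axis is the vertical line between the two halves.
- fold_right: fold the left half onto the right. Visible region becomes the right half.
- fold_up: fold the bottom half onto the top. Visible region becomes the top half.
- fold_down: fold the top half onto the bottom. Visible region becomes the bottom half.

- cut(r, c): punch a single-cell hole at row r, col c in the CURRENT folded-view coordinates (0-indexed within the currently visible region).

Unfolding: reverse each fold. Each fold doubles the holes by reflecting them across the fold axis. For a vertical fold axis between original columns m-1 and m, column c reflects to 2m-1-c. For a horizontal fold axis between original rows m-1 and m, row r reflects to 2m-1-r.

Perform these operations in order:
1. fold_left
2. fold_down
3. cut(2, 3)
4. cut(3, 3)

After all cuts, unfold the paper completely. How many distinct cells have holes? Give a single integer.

Op 1 fold_left: fold axis v@8; visible region now rows[0,8) x cols[0,8) = 8x8
Op 2 fold_down: fold axis h@4; visible region now rows[4,8) x cols[0,8) = 4x8
Op 3 cut(2, 3): punch at orig (6,3); cuts so far [(6, 3)]; region rows[4,8) x cols[0,8) = 4x8
Op 4 cut(3, 3): punch at orig (7,3); cuts so far [(6, 3), (7, 3)]; region rows[4,8) x cols[0,8) = 4x8
Unfold 1 (reflect across h@4): 4 holes -> [(0, 3), (1, 3), (6, 3), (7, 3)]
Unfold 2 (reflect across v@8): 8 holes -> [(0, 3), (0, 12), (1, 3), (1, 12), (6, 3), (6, 12), (7, 3), (7, 12)]

Answer: 8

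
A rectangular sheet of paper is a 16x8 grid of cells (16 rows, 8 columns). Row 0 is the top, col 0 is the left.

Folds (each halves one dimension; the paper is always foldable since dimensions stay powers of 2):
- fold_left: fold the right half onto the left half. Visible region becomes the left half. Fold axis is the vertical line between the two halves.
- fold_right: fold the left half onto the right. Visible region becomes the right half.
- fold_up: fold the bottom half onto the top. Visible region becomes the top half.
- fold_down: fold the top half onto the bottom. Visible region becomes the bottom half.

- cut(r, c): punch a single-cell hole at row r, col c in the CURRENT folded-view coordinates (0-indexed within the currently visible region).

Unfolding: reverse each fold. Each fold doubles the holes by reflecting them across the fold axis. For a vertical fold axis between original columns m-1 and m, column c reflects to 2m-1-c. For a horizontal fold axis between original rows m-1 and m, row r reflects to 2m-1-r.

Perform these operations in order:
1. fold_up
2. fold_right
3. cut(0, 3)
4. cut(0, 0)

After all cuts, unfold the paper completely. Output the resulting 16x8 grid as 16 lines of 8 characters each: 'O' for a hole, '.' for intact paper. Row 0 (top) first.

Op 1 fold_up: fold axis h@8; visible region now rows[0,8) x cols[0,8) = 8x8
Op 2 fold_right: fold axis v@4; visible region now rows[0,8) x cols[4,8) = 8x4
Op 3 cut(0, 3): punch at orig (0,7); cuts so far [(0, 7)]; region rows[0,8) x cols[4,8) = 8x4
Op 4 cut(0, 0): punch at orig (0,4); cuts so far [(0, 4), (0, 7)]; region rows[0,8) x cols[4,8) = 8x4
Unfold 1 (reflect across v@4): 4 holes -> [(0, 0), (0, 3), (0, 4), (0, 7)]
Unfold 2 (reflect across h@8): 8 holes -> [(0, 0), (0, 3), (0, 4), (0, 7), (15, 0), (15, 3), (15, 4), (15, 7)]

Answer: O..OO..O
........
........
........
........
........
........
........
........
........
........
........
........
........
........
O..OO..O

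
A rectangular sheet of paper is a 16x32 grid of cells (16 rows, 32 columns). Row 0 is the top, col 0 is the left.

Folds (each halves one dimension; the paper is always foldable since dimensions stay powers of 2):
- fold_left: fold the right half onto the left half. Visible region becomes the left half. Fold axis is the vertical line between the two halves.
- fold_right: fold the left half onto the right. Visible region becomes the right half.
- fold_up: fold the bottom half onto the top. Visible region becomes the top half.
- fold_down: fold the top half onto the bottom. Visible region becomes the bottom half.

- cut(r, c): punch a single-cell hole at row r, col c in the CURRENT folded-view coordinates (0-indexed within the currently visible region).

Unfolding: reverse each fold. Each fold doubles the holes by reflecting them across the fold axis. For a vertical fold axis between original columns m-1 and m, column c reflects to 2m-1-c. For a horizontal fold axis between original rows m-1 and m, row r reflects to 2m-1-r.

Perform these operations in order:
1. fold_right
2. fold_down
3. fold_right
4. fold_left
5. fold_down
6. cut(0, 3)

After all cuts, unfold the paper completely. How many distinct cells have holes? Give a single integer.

Op 1 fold_right: fold axis v@16; visible region now rows[0,16) x cols[16,32) = 16x16
Op 2 fold_down: fold axis h@8; visible region now rows[8,16) x cols[16,32) = 8x16
Op 3 fold_right: fold axis v@24; visible region now rows[8,16) x cols[24,32) = 8x8
Op 4 fold_left: fold axis v@28; visible region now rows[8,16) x cols[24,28) = 8x4
Op 5 fold_down: fold axis h@12; visible region now rows[12,16) x cols[24,28) = 4x4
Op 6 cut(0, 3): punch at orig (12,27); cuts so far [(12, 27)]; region rows[12,16) x cols[24,28) = 4x4
Unfold 1 (reflect across h@12): 2 holes -> [(11, 27), (12, 27)]
Unfold 2 (reflect across v@28): 4 holes -> [(11, 27), (11, 28), (12, 27), (12, 28)]
Unfold 3 (reflect across v@24): 8 holes -> [(11, 19), (11, 20), (11, 27), (11, 28), (12, 19), (12, 20), (12, 27), (12, 28)]
Unfold 4 (reflect across h@8): 16 holes -> [(3, 19), (3, 20), (3, 27), (3, 28), (4, 19), (4, 20), (4, 27), (4, 28), (11, 19), (11, 20), (11, 27), (11, 28), (12, 19), (12, 20), (12, 27), (12, 28)]
Unfold 5 (reflect across v@16): 32 holes -> [(3, 3), (3, 4), (3, 11), (3, 12), (3, 19), (3, 20), (3, 27), (3, 28), (4, 3), (4, 4), (4, 11), (4, 12), (4, 19), (4, 20), (4, 27), (4, 28), (11, 3), (11, 4), (11, 11), (11, 12), (11, 19), (11, 20), (11, 27), (11, 28), (12, 3), (12, 4), (12, 11), (12, 12), (12, 19), (12, 20), (12, 27), (12, 28)]

Answer: 32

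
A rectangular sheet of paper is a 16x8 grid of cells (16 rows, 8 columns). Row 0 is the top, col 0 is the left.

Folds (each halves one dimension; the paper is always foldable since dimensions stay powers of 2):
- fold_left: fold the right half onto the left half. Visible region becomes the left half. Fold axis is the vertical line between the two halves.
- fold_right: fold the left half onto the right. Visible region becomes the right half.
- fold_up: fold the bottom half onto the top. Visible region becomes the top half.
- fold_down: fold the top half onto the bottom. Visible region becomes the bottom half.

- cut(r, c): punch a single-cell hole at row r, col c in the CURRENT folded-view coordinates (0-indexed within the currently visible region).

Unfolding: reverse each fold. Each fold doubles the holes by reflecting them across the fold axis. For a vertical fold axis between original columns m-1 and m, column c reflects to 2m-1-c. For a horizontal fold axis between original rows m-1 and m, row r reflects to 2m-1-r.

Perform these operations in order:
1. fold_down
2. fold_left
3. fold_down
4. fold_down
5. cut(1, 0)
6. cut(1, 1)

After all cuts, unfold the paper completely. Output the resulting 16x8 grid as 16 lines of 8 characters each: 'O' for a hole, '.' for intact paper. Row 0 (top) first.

Answer: OO....OO
........
........
OO....OO
OO....OO
........
........
OO....OO
OO....OO
........
........
OO....OO
OO....OO
........
........
OO....OO

Derivation:
Op 1 fold_down: fold axis h@8; visible region now rows[8,16) x cols[0,8) = 8x8
Op 2 fold_left: fold axis v@4; visible region now rows[8,16) x cols[0,4) = 8x4
Op 3 fold_down: fold axis h@12; visible region now rows[12,16) x cols[0,4) = 4x4
Op 4 fold_down: fold axis h@14; visible region now rows[14,16) x cols[0,4) = 2x4
Op 5 cut(1, 0): punch at orig (15,0); cuts so far [(15, 0)]; region rows[14,16) x cols[0,4) = 2x4
Op 6 cut(1, 1): punch at orig (15,1); cuts so far [(15, 0), (15, 1)]; region rows[14,16) x cols[0,4) = 2x4
Unfold 1 (reflect across h@14): 4 holes -> [(12, 0), (12, 1), (15, 0), (15, 1)]
Unfold 2 (reflect across h@12): 8 holes -> [(8, 0), (8, 1), (11, 0), (11, 1), (12, 0), (12, 1), (15, 0), (15, 1)]
Unfold 3 (reflect across v@4): 16 holes -> [(8, 0), (8, 1), (8, 6), (8, 7), (11, 0), (11, 1), (11, 6), (11, 7), (12, 0), (12, 1), (12, 6), (12, 7), (15, 0), (15, 1), (15, 6), (15, 7)]
Unfold 4 (reflect across h@8): 32 holes -> [(0, 0), (0, 1), (0, 6), (0, 7), (3, 0), (3, 1), (3, 6), (3, 7), (4, 0), (4, 1), (4, 6), (4, 7), (7, 0), (7, 1), (7, 6), (7, 7), (8, 0), (8, 1), (8, 6), (8, 7), (11, 0), (11, 1), (11, 6), (11, 7), (12, 0), (12, 1), (12, 6), (12, 7), (15, 0), (15, 1), (15, 6), (15, 7)]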